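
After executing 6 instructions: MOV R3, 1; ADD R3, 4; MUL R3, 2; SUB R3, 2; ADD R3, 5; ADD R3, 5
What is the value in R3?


Register state trace:
  MOV R3, 1  → R3 = 1
  ADD R3, 4  → R3 = 1 + 4 = 5
  MUL R3, 2  → R3 = 5 * 2 = 10
  SUB R3, 2  → R3 = 10 - 2 = 8
  ADD R3, 5  → R3 = 8 + 5 = 13
  ADD R3, 5  → R3 = 13 + 5 = 18
Final: R3 = 18

18


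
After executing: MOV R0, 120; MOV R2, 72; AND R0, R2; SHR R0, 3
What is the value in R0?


Register state trace:
  MOV R0, 120  → R0 = 120 (0b01111000)
  MOV R2, 72  → R2 = 72 (0b01001000)
  AND R0, R2  → R0 = 120 AND 72 = 72 (0b01001000)
  SHR R0, 3  → R0 = 72 >> 3 = 9
Final: R0 = 9

9


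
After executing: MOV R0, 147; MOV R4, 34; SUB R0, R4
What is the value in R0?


Register state trace:
  MOV R0, 147  → R0 = 147
  MOV R4, 34  → R4 = 34
  SUB R0, R4  → R0 = 147 - 34 = 113
Final: R0 = 113

113


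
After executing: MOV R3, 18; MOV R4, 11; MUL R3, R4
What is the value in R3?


Register state trace:
  MOV R3, 18  → R3 = 18
  MOV R4, 11  → R4 = 11
  MUL R3, R4  → R3 = 18 * 11 = 198
Final: R3 = 198

198


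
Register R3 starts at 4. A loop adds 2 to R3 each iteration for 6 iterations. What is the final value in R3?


Starting value: R3 = 4
  Iter 1: R3 = 4 + 2 = 6
  Iter 2: R3 = 6 + 2 = 8
  Iter 3: R3 = 8 + 2 = 10
  Iter 4: R3 = 10 + 2 = 12
  Iter 5: R3 = 12 + 2 = 14
  Iter 6: R3 = 14 + 2 = 16
Final: R3 = 16

16


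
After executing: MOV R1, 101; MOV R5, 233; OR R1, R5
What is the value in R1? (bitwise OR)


Register state trace:
  MOV R1, 101  → R1 = 101 (0b01100101)
  MOV R5, 233  → R5 = 233 (0b11101001)
  OR R1, R5   → R1 = 101 OR 233 = 237 (0b11101101)
Final: R1 = 237

237


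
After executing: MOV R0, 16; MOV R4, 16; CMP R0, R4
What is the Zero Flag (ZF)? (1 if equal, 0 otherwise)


Register state trace:
  MOV R0, 16  → R0 = 16
  MOV R4, 16  → R4 = 16
  CMP R0, R4  → computes 16 - 16 = 0
  Result is zero, so values are equal
ZF = 1

1


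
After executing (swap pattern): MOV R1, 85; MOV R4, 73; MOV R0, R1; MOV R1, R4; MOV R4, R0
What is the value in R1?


Register state trace (swap pattern):
  MOV R1, 85  → R1 = 85
  MOV R4, 73  → R4 = 73
  MOV R0, R1  → R0 = 85  (save R1)
  MOV R1, R4  → R1 = 73  (R1 gets R4's value)
  MOV R4, R0  → R4 = 85  (R4 gets saved value)
Final: R1 = 73

73


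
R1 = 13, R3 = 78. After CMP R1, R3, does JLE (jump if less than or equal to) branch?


Trace:
  R1 = 13, R3 = 78
  CMP R1, R3  → compares 13 vs 78
  JLE checks: is 13 less than or equal to 78?
  13 < 78, so condition is true
Branch taken: Yes

Yes


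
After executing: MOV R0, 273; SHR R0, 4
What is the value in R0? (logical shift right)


Register state trace:
  MOV R0, 273  → R0 = 273
  SHR R0, 4  → R0 = 273 >> 4 = 273 // 2^4 = 17
Final: R0 = 17

17


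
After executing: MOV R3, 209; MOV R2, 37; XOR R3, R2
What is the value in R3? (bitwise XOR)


Register state trace:
  MOV R3, 209  → R3 = 209 (0b11010001)
  MOV R2, 37  → R2 = 37 (0b00100101)
  XOR R3, R2  → R3 = 209 XOR 37 = 244 (0b11110100)
Final: R3 = 244

244


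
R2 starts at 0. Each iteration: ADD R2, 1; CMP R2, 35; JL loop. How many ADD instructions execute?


Loop trace (R2 starts at 0, target 35, step 1):
  ADD #1: R2 = 0 + 1 = 1  → 1 < 35, loop
  ADD #2: R2 = 1 + 1 = 2  → 2 < 35, loop
  ADD #3: R2 = 2 + 1 = 3  → 3 < 35, loop
  ADD #4: R2 = 3 + 1 = 4  → 4 < 35, loop
  ADD #5: R2 = 4 + 1 = 5  → 5 < 35, loop
  ADD #6: R2 = 5 + 1 = 6  → 6 < 35, loop
  ADD #7: R2 = 6 + 1 = 7  → 7 < 35, loop
  ADD #8: R2 = 7 + 1 = 8  → 8 < 35, loop
  ADD #9: R2 = 8 + 1 = 9  → 9 < 35, loop
  ADD #10: R2 = 9 + 1 = 10  → 10 < 35, loop
  ADD #11: R2 = 10 + 1 = 11  → 11 < 35, loop
  ADD #12: R2 = 11 + 1 = 12  → 12 < 35, loop
  ADD #13: R2 = 12 + 1 = 13  → 13 < 35, loop
  ADD #14: R2 = 13 + 1 = 14  → 14 < 35, loop
  ADD #15: R2 = 14 + 1 = 15  → 15 < 35, loop
  ADD #16: R2 = 15 + 1 = 16  → 16 < 35, loop
  ADD #17: R2 = 16 + 1 = 17  → 17 < 35, loop
  ADD #18: R2 = 17 + 1 = 18  → 18 < 35, loop
  ADD #19: R2 = 18 + 1 = 19  → 19 < 35, loop
  ADD #20: R2 = 19 + 1 = 20  → 20 < 35, loop
  ADD #21: R2 = 20 + 1 = 21  → 21 < 35, loop
  ADD #22: R2 = 21 + 1 = 22  → 22 < 35, loop
  ADD #23: R2 = 22 + 1 = 23  → 23 < 35, loop
  ADD #24: R2 = 23 + 1 = 24  → 24 < 35, loop
  ADD #25: R2 = 24 + 1 = 25  → 25 < 35, loop
  ADD #26: R2 = 25 + 1 = 26  → 26 < 35, loop
  ADD #27: R2 = 26 + 1 = 27  → 27 < 35, loop
  ADD #28: R2 = 27 + 1 = 28  → 28 < 35, loop
  ADD #29: R2 = 28 + 1 = 29  → 29 < 35, loop
  ADD #30: R2 = 29 + 1 = 30  → 30 < 35, loop
  ADD #31: R2 = 30 + 1 = 31  → 31 < 35, loop
  ADD #32: R2 = 31 + 1 = 32  → 32 < 35, loop
  ADD #33: R2 = 32 + 1 = 33  → 33 < 35, loop
  ADD #34: R2 = 33 + 1 = 34  → 34 < 35, loop
  ADD #35: R2 = 34 + 1 = 35  → 35 >= 35, exit
Total ADD instructions: 35

35


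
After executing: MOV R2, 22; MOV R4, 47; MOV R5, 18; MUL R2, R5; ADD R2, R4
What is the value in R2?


Register state trace:
  MOV R2, 22  → R2 = 22
  MOV R4, 47  → R4 = 47
  MOV R5, 18  → R5 = 18
  MUL R2, R5  → R2 = 22 * 18 = 396
  ADD R2, R4  → R2 = 396 + 47 = 443
Final: R2 = 443

443


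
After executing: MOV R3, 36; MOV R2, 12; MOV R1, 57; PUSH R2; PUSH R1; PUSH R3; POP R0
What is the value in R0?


Stack trace (top is rightmost):
  MOV R3, 36  → R3 = 36
  MOV R2, 12  → R2 = 12
  MOV R1, 57  → R1 = 57
  PUSH R2  → stack: [12]
  PUSH R1  → stack: [12, 57]
  PUSH R3  → stack: [12, 57, 36]
  POP R0  → R0 = 36, stack: [12, 57]
Final: R0 = 36

36


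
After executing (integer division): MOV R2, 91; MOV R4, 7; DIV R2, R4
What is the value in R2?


Register state trace:
  MOV R2, 91  → R2 = 91
  MOV R4, 7  → R4 = 7
  DIV R2, R4  → R2 = 91 // 7 = 13
Final: R2 = 13

13


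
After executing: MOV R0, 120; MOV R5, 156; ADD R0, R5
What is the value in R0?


Register state trace:
  MOV R0, 120  → R0 = 120
  MOV R5, 156  → R5 = 156
  ADD R0, R5  → R0 = 120 + 156 = 276
Final: R0 = 276

276


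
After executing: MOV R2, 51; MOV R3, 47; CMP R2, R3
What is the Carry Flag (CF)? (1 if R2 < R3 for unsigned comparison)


Register state trace:
  MOV R2, 51  → R2 = 51
  MOV R3, 47  → R3 = 47
  CMP R2, R3  → unsigned 51 - 47: no borrow
  51 >= 47, so CF = 0
CF = 0

0


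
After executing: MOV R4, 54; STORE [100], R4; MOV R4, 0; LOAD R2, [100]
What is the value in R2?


Register and memory trace:
  MOV R4, 54  → R4 = 54
  STORE [100], R4  → mem[100] = 54
  MOV R4, 0  → R4 = 0
  LOAD R2, [100]  → R2 = mem[100] = 54
Final: R2 = 54

54


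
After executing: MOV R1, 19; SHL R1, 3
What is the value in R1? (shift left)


Register state trace:
  MOV R1, 19  → R1 = 19
  SHL R1, 3  → R1 = 19 << 3 = 19 * 2^3 = 152
Final: R1 = 152

152


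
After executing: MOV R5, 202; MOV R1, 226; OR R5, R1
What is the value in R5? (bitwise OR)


Register state trace:
  MOV R5, 202  → R5 = 202 (0b11001010)
  MOV R1, 226  → R1 = 226 (0b11100010)
  OR R5, R1   → R5 = 202 OR 226 = 234 (0b11101010)
Final: R5 = 234

234


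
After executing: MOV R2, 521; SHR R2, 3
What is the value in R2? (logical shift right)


Register state trace:
  MOV R2, 521  → R2 = 521
  SHR R2, 3  → R2 = 521 >> 3 = 521 // 2^3 = 65
Final: R2 = 65

65


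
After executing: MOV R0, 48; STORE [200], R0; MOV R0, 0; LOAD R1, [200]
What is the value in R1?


Register and memory trace:
  MOV R0, 48  → R0 = 48
  STORE [200], R0  → mem[200] = 48
  MOV R0, 0  → R0 = 0
  LOAD R1, [200]  → R1 = mem[200] = 48
Final: R1 = 48

48


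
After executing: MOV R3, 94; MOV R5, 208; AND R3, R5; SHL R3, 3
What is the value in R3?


Register state trace:
  MOV R3, 94  → R3 = 94 (0b01011110)
  MOV R5, 208  → R5 = 208 (0b11010000)
  AND R3, R5  → R3 = 94 AND 208 = 80 (0b01010000)
  SHL R3, 3  → R3 = 80 << 3 = 640
Final: R3 = 640

640


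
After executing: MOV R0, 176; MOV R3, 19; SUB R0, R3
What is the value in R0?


Register state trace:
  MOV R0, 176  → R0 = 176
  MOV R3, 19  → R3 = 19
  SUB R0, R3  → R0 = 176 - 19 = 157
Final: R0 = 157

157


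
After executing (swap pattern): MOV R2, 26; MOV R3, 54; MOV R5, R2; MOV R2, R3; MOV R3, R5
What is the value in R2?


Register state trace (swap pattern):
  MOV R2, 26  → R2 = 26
  MOV R3, 54  → R3 = 54
  MOV R5, R2  → R5 = 26  (save R2)
  MOV R2, R3  → R2 = 54  (R2 gets R3's value)
  MOV R3, R5  → R3 = 26  (R3 gets saved value)
Final: R2 = 54

54


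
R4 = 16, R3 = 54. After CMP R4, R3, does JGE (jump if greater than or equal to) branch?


Trace:
  R4 = 16, R3 = 54
  CMP R4, R3  → compares 16 vs 54
  JGE checks: is 16 greater than or equal to 54?
  16 < 54, so condition is false
Branch taken: No

No


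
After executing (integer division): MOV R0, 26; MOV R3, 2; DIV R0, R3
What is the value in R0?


Register state trace:
  MOV R0, 26  → R0 = 26
  MOV R3, 2  → R3 = 2
  DIV R0, R3  → R0 = 26 // 2 = 13
Final: R0 = 13

13


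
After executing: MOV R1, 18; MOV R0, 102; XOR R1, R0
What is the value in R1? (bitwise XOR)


Register state trace:
  MOV R1, 18  → R1 = 18 (0b00010010)
  MOV R0, 102  → R0 = 102 (0b01100110)
  XOR R1, R0  → R1 = 18 XOR 102 = 116 (0b01110100)
Final: R1 = 116

116


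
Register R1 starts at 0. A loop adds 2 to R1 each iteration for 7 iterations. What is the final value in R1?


Starting value: R1 = 0
  Iter 1: R1 = 0 + 2 = 2
  Iter 2: R1 = 2 + 2 = 4
  Iter 3: R1 = 4 + 2 = 6
  Iter 4: R1 = 6 + 2 = 8
  Iter 5: R1 = 8 + 2 = 10
  Iter 6: R1 = 10 + 2 = 12
  Iter 7: R1 = 12 + 2 = 14
Final: R1 = 14

14


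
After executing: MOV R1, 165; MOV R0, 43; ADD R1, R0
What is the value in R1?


Register state trace:
  MOV R1, 165  → R1 = 165
  MOV R0, 43  → R0 = 43
  ADD R1, R0  → R1 = 165 + 43 = 208
Final: R1 = 208

208


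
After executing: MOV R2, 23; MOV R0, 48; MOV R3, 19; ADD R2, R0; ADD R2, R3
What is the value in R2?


Register state trace:
  MOV R2, 23  → R2 = 23
  MOV R0, 48  → R0 = 48
  MOV R3, 19  → R3 = 19
  ADD R2, R0  → R2 = 23 + 48 = 71
  ADD R2, R3  → R2 = 71 + 19 = 90
Final: R2 = 90

90


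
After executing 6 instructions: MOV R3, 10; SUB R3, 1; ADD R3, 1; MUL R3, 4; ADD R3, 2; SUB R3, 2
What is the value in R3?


Register state trace:
  MOV R3, 10  → R3 = 10
  SUB R3, 1  → R3 = 10 - 1 = 9
  ADD R3, 1  → R3 = 9 + 1 = 10
  MUL R3, 4  → R3 = 10 * 4 = 40
  ADD R3, 2  → R3 = 40 + 2 = 42
  SUB R3, 2  → R3 = 42 - 2 = 40
Final: R3 = 40

40


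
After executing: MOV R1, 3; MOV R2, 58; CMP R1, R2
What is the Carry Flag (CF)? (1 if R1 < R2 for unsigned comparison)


Register state trace:
  MOV R1, 3  → R1 = 3
  MOV R2, 58  → R2 = 58
  CMP R1, R2  → unsigned 3 - 58: borrow occurs
  3 < 58, so CF = 1
CF = 1

1


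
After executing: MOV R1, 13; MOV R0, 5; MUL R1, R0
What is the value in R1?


Register state trace:
  MOV R1, 13  → R1 = 13
  MOV R0, 5  → R0 = 5
  MUL R1, R0  → R1 = 13 * 5 = 65
Final: R1 = 65

65


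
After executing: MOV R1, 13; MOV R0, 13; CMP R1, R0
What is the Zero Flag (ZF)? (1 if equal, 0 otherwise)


Register state trace:
  MOV R1, 13  → R1 = 13
  MOV R0, 13  → R0 = 13
  CMP R1, R0  → computes 13 - 13 = 0
  Result is zero, so values are equal
ZF = 1

1


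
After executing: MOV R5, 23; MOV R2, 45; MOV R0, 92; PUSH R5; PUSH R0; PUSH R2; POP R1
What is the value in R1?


Stack trace (top is rightmost):
  MOV R5, 23  → R5 = 23
  MOV R2, 45  → R2 = 45
  MOV R0, 92  → R0 = 92
  PUSH R5  → stack: [23]
  PUSH R0  → stack: [23, 92]
  PUSH R2  → stack: [23, 92, 45]
  POP R1  → R1 = 45, stack: [23, 92]
Final: R1 = 45

45


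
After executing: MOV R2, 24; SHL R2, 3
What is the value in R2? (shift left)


Register state trace:
  MOV R2, 24  → R2 = 24
  SHL R2, 3  → R2 = 24 << 3 = 24 * 2^3 = 192
Final: R2 = 192

192


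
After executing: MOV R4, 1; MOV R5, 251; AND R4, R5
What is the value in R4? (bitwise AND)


Register state trace:
  MOV R4, 1  → R4 = 1 (0b00000001)
  MOV R5, 251  → R5 = 251 (0b11111011)
  AND R4, R5  → R4 = 1 AND 251 = 1 (0b00000001)
Final: R4 = 1

1


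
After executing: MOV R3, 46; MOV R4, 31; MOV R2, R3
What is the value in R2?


Register state trace:
  MOV R3, 46  → R3 = 46
  MOV R4, 31  → R4 = 31
  MOV R2, R3  → R2 = 46
Final: R2 = 46

46


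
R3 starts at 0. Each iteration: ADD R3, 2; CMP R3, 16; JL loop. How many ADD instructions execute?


Loop trace (R3 starts at 0, target 16, step 2):
  ADD #1: R3 = 0 + 2 = 2  → 2 < 16, loop
  ADD #2: R3 = 2 + 2 = 4  → 4 < 16, loop
  ADD #3: R3 = 4 + 2 = 6  → 6 < 16, loop
  ADD #4: R3 = 6 + 2 = 8  → 8 < 16, loop
  ADD #5: R3 = 8 + 2 = 10  → 10 < 16, loop
  ADD #6: R3 = 10 + 2 = 12  → 12 < 16, loop
  ADD #7: R3 = 12 + 2 = 14  → 14 < 16, loop
  ADD #8: R3 = 14 + 2 = 16  → 16 >= 16, exit
Total ADD instructions: 8

8


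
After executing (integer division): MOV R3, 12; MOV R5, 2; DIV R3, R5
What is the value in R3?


Register state trace:
  MOV R3, 12  → R3 = 12
  MOV R5, 2  → R5 = 2
  DIV R3, R5  → R3 = 12 // 2 = 6
Final: R3 = 6

6


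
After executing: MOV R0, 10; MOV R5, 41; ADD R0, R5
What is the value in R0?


Register state trace:
  MOV R0, 10  → R0 = 10
  MOV R5, 41  → R5 = 41
  ADD R0, R5  → R0 = 10 + 41 = 51
Final: R0 = 51

51


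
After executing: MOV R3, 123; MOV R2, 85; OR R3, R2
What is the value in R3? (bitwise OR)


Register state trace:
  MOV R3, 123  → R3 = 123 (0b01111011)
  MOV R2, 85  → R2 = 85 (0b01010101)
  OR R3, R2   → R3 = 123 OR 85 = 127 (0b01111111)
Final: R3 = 127

127


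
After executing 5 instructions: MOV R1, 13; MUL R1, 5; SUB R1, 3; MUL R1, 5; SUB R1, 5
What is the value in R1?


Register state trace:
  MOV R1, 13  → R1 = 13
  MUL R1, 5  → R1 = 13 * 5 = 65
  SUB R1, 3  → R1 = 65 - 3 = 62
  MUL R1, 5  → R1 = 62 * 5 = 310
  SUB R1, 5  → R1 = 310 - 5 = 305
Final: R1 = 305

305


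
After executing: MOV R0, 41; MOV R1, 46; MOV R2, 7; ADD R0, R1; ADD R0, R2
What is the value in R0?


Register state trace:
  MOV R0, 41  → R0 = 41
  MOV R1, 46  → R1 = 46
  MOV R2, 7  → R2 = 7
  ADD R0, R1  → R0 = 41 + 46 = 87
  ADD R0, R2  → R0 = 87 + 7 = 94
Final: R0 = 94

94


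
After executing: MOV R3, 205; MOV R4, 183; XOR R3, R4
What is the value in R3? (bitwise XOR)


Register state trace:
  MOV R3, 205  → R3 = 205 (0b11001101)
  MOV R4, 183  → R4 = 183 (0b10110111)
  XOR R3, R4  → R3 = 205 XOR 183 = 122 (0b01111010)
Final: R3 = 122

122


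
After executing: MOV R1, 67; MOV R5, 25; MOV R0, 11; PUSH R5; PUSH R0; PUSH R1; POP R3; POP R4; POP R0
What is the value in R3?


Stack trace (top is rightmost):
  MOV R1, 67  → R1 = 67
  MOV R5, 25  → R5 = 25
  MOV R0, 11  → R0 = 11
  PUSH R5  → stack: [25]
  PUSH R0  → stack: [25, 11]
  PUSH R1  → stack: [25, 11, 67]
  POP R3  → R3 = 67, stack: [25, 11]
  POP R4  → R4 = 11, stack: [25]
  POP R0  → R0 = 25, stack: []
Final: R3 = 67

67


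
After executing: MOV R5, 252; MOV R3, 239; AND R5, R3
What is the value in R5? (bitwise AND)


Register state trace:
  MOV R5, 252  → R5 = 252 (0b11111100)
  MOV R3, 239  → R3 = 239 (0b11101111)
  AND R5, R3  → R5 = 252 AND 239 = 236 (0b11101100)
Final: R5 = 236

236


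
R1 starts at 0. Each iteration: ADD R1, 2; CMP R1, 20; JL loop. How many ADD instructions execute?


Loop trace (R1 starts at 0, target 20, step 2):
  ADD #1: R1 = 0 + 2 = 2  → 2 < 20, loop
  ADD #2: R1 = 2 + 2 = 4  → 4 < 20, loop
  ADD #3: R1 = 4 + 2 = 6  → 6 < 20, loop
  ADD #4: R1 = 6 + 2 = 8  → 8 < 20, loop
  ADD #5: R1 = 8 + 2 = 10  → 10 < 20, loop
  ADD #6: R1 = 10 + 2 = 12  → 12 < 20, loop
  ADD #7: R1 = 12 + 2 = 14  → 14 < 20, loop
  ADD #8: R1 = 14 + 2 = 16  → 16 < 20, loop
  ADD #9: R1 = 16 + 2 = 18  → 18 < 20, loop
  ADD #10: R1 = 18 + 2 = 20  → 20 >= 20, exit
Total ADD instructions: 10

10


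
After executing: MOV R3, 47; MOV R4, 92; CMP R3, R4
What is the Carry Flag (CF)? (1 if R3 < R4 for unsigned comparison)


Register state trace:
  MOV R3, 47  → R3 = 47
  MOV R4, 92  → R4 = 92
  CMP R3, R4  → unsigned 47 - 92: borrow occurs
  47 < 92, so CF = 1
CF = 1

1


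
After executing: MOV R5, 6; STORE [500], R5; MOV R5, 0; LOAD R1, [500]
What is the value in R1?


Register and memory trace:
  MOV R5, 6  → R5 = 6
  STORE [500], R5  → mem[500] = 6
  MOV R5, 0  → R5 = 0
  LOAD R1, [500]  → R1 = mem[500] = 6
Final: R1 = 6

6


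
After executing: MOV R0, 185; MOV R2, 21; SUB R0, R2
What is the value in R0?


Register state trace:
  MOV R0, 185  → R0 = 185
  MOV R2, 21  → R2 = 21
  SUB R0, R2  → R0 = 185 - 21 = 164
Final: R0 = 164

164


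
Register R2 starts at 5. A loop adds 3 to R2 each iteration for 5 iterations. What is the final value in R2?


Starting value: R2 = 5
  Iter 1: R2 = 5 + 3 = 8
  Iter 2: R2 = 8 + 3 = 11
  Iter 3: R2 = 11 + 3 = 14
  Iter 4: R2 = 14 + 3 = 17
  Iter 5: R2 = 17 + 3 = 20
Final: R2 = 20

20


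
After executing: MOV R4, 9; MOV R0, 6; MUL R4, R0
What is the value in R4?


Register state trace:
  MOV R4, 9  → R4 = 9
  MOV R0, 6  → R0 = 6
  MUL R4, R0  → R4 = 9 * 6 = 54
Final: R4 = 54

54


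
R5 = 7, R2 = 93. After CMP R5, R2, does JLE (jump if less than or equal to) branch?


Trace:
  R5 = 7, R2 = 93
  CMP R5, R2  → compares 7 vs 93
  JLE checks: is 7 less than or equal to 93?
  7 < 93, so condition is true
Branch taken: Yes

Yes


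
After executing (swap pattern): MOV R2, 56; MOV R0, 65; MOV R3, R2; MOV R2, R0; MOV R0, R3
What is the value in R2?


Register state trace (swap pattern):
  MOV R2, 56  → R2 = 56
  MOV R0, 65  → R0 = 65
  MOV R3, R2  → R3 = 56  (save R2)
  MOV R2, R0  → R2 = 65  (R2 gets R0's value)
  MOV R0, R3  → R0 = 56  (R0 gets saved value)
Final: R2 = 65

65


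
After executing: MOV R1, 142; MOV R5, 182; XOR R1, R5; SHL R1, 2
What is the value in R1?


Register state trace:
  MOV R1, 142  → R1 = 142 (0b10001110)
  MOV R5, 182  → R5 = 182 (0b10110110)
  XOR R1, R5  → R1 = 142 XOR 182 = 56 (0b00111000)
  SHL R1, 2  → R1 = 56 << 2 = 224
Final: R1 = 224

224


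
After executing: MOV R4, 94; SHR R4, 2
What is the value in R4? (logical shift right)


Register state trace:
  MOV R4, 94  → R4 = 94
  SHR R4, 2  → R4 = 94 >> 2 = 94 // 2^2 = 23
Final: R4 = 23

23


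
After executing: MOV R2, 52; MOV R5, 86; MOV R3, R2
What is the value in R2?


Register state trace:
  MOV R2, 52  → R2 = 52
  MOV R5, 86  → R5 = 86
  MOV R3, R2  → R3 = 52
Final: R2 = 52

52


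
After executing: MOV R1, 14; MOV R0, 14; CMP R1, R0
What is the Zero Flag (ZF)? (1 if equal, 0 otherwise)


Register state trace:
  MOV R1, 14  → R1 = 14
  MOV R0, 14  → R0 = 14
  CMP R1, R0  → computes 14 - 14 = 0
  Result is zero, so values are equal
ZF = 1

1


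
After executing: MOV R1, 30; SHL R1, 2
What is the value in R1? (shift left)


Register state trace:
  MOV R1, 30  → R1 = 30
  SHL R1, 2  → R1 = 30 << 2 = 30 * 2^2 = 120
Final: R1 = 120

120


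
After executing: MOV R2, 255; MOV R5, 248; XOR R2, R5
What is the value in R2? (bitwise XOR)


Register state trace:
  MOV R2, 255  → R2 = 255 (0b11111111)
  MOV R5, 248  → R5 = 248 (0b11111000)
  XOR R2, R5  → R2 = 255 XOR 248 = 7 (0b00000111)
Final: R2 = 7

7


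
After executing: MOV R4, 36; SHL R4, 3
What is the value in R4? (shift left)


Register state trace:
  MOV R4, 36  → R4 = 36
  SHL R4, 3  → R4 = 36 << 3 = 36 * 2^3 = 288
Final: R4 = 288

288


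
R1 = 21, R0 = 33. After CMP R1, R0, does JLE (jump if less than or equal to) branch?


Trace:
  R1 = 21, R0 = 33
  CMP R1, R0  → compares 21 vs 33
  JLE checks: is 21 less than or equal to 33?
  21 < 33, so condition is true
Branch taken: Yes

Yes


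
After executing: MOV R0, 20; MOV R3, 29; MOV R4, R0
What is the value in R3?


Register state trace:
  MOV R0, 20  → R0 = 20
  MOV R3, 29  → R3 = 29
  MOV R4, R0  → R4 = 20
Final: R3 = 29

29


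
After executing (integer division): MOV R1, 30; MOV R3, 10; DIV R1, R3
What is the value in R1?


Register state trace:
  MOV R1, 30  → R1 = 30
  MOV R3, 10  → R3 = 10
  DIV R1, R3  → R1 = 30 // 10 = 3
Final: R1 = 3

3


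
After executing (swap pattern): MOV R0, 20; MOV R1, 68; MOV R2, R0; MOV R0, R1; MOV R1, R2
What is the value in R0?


Register state trace (swap pattern):
  MOV R0, 20  → R0 = 20
  MOV R1, 68  → R1 = 68
  MOV R2, R0  → R2 = 20  (save R0)
  MOV R0, R1  → R0 = 68  (R0 gets R1's value)
  MOV R1, R2  → R1 = 20  (R1 gets saved value)
Final: R0 = 68

68


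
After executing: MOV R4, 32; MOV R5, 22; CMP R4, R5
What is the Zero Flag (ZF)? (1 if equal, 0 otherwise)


Register state trace:
  MOV R4, 32  → R4 = 32
  MOV R5, 22  → R5 = 22
  CMP R4, R5  → computes 32 - 22 = 10
  Result is nonzero, so values are not equal
ZF = 0

0


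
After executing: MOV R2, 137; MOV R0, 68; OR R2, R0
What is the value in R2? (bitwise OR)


Register state trace:
  MOV R2, 137  → R2 = 137 (0b10001001)
  MOV R0, 68  → R0 = 68 (0b01000100)
  OR R2, R0   → R2 = 137 OR 68 = 205 (0b11001101)
Final: R2 = 205

205


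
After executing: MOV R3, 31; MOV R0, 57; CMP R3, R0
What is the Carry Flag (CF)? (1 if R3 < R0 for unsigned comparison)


Register state trace:
  MOV R3, 31  → R3 = 31
  MOV R0, 57  → R0 = 57
  CMP R3, R0  → unsigned 31 - 57: borrow occurs
  31 < 57, so CF = 1
CF = 1

1


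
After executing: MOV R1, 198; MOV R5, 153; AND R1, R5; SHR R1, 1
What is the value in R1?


Register state trace:
  MOV R1, 198  → R1 = 198 (0b11000110)
  MOV R5, 153  → R5 = 153 (0b10011001)
  AND R1, R5  → R1 = 198 AND 153 = 128 (0b10000000)
  SHR R1, 1  → R1 = 128 >> 1 = 64
Final: R1 = 64

64


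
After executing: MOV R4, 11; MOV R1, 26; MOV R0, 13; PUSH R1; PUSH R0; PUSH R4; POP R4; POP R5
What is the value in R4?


Stack trace (top is rightmost):
  MOV R4, 11  → R4 = 11
  MOV R1, 26  → R1 = 26
  MOV R0, 13  → R0 = 13
  PUSH R1  → stack: [26]
  PUSH R0  → stack: [26, 13]
  PUSH R4  → stack: [26, 13, 11]
  POP R4  → R4 = 11, stack: [26, 13]
  POP R5  → R5 = 13, stack: [26]
Final: R4 = 11

11


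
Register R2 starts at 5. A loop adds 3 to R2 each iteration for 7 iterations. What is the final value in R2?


Starting value: R2 = 5
  Iter 1: R2 = 5 + 3 = 8
  Iter 2: R2 = 8 + 3 = 11
  Iter 3: R2 = 11 + 3 = 14
  Iter 4: R2 = 14 + 3 = 17
  Iter 5: R2 = 17 + 3 = 20
  Iter 6: R2 = 20 + 3 = 23
  Iter 7: R2 = 23 + 3 = 26
Final: R2 = 26

26


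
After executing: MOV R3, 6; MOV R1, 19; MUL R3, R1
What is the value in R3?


Register state trace:
  MOV R3, 6  → R3 = 6
  MOV R1, 19  → R1 = 19
  MUL R3, R1  → R3 = 6 * 19 = 114
Final: R3 = 114

114


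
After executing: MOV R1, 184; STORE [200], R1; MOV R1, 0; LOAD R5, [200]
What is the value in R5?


Register and memory trace:
  MOV R1, 184  → R1 = 184
  STORE [200], R1  → mem[200] = 184
  MOV R1, 0  → R1 = 0
  LOAD R5, [200]  → R5 = mem[200] = 184
Final: R5 = 184

184


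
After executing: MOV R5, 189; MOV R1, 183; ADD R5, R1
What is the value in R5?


Register state trace:
  MOV R5, 189  → R5 = 189
  MOV R1, 183  → R1 = 183
  ADD R5, R1  → R5 = 189 + 183 = 372
Final: R5 = 372

372


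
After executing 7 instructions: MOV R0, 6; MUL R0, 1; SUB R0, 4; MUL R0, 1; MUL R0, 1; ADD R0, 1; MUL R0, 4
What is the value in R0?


Register state trace:
  MOV R0, 6  → R0 = 6
  MUL R0, 1  → R0 = 6 * 1 = 6
  SUB R0, 4  → R0 = 6 - 4 = 2
  MUL R0, 1  → R0 = 2 * 1 = 2
  MUL R0, 1  → R0 = 2 * 1 = 2
  ADD R0, 1  → R0 = 2 + 1 = 3
  MUL R0, 4  → R0 = 3 * 4 = 12
Final: R0 = 12

12


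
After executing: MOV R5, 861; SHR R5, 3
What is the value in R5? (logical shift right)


Register state trace:
  MOV R5, 861  → R5 = 861
  SHR R5, 3  → R5 = 861 >> 3 = 861 // 2^3 = 107
Final: R5 = 107

107


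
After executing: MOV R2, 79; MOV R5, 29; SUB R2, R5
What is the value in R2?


Register state trace:
  MOV R2, 79  → R2 = 79
  MOV R5, 29  → R5 = 29
  SUB R2, R5  → R2 = 79 - 29 = 50
Final: R2 = 50

50


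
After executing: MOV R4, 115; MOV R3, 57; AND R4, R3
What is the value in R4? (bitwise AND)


Register state trace:
  MOV R4, 115  → R4 = 115 (0b01110011)
  MOV R3, 57  → R3 = 57 (0b00111001)
  AND R4, R3  → R4 = 115 AND 57 = 49 (0b00110001)
Final: R4 = 49

49


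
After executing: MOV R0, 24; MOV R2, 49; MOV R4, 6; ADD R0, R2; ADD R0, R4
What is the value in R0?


Register state trace:
  MOV R0, 24  → R0 = 24
  MOV R2, 49  → R2 = 49
  MOV R4, 6  → R4 = 6
  ADD R0, R2  → R0 = 24 + 49 = 73
  ADD R0, R4  → R0 = 73 + 6 = 79
Final: R0 = 79

79


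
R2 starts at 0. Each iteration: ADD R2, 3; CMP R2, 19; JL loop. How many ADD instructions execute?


Loop trace (R2 starts at 0, target 19, step 3):
  ADD #1: R2 = 0 + 3 = 3  → 3 < 19, loop
  ADD #2: R2 = 3 + 3 = 6  → 6 < 19, loop
  ADD #3: R2 = 6 + 3 = 9  → 9 < 19, loop
  ADD #4: R2 = 9 + 3 = 12  → 12 < 19, loop
  ADD #5: R2 = 12 + 3 = 15  → 15 < 19, loop
  ADD #6: R2 = 15 + 3 = 18  → 18 < 19, loop
  ADD #7: R2 = 18 + 3 = 21  → 21 >= 19, exit
Total ADD instructions: 7

7


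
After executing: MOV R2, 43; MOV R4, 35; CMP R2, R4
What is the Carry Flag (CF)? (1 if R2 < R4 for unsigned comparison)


Register state trace:
  MOV R2, 43  → R2 = 43
  MOV R4, 35  → R4 = 35
  CMP R2, R4  → unsigned 43 - 35: no borrow
  43 >= 35, so CF = 0
CF = 0

0


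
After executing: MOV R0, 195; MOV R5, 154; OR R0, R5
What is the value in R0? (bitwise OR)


Register state trace:
  MOV R0, 195  → R0 = 195 (0b11000011)
  MOV R5, 154  → R5 = 154 (0b10011010)
  OR R0, R5   → R0 = 195 OR 154 = 219 (0b11011011)
Final: R0 = 219

219


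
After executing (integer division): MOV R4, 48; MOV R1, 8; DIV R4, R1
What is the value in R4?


Register state trace:
  MOV R4, 48  → R4 = 48
  MOV R1, 8  → R1 = 8
  DIV R4, R1  → R4 = 48 // 8 = 6
Final: R4 = 6

6


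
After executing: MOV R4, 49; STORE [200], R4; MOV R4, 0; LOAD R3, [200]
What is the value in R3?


Register and memory trace:
  MOV R4, 49  → R4 = 49
  STORE [200], R4  → mem[200] = 49
  MOV R4, 0  → R4 = 0
  LOAD R3, [200]  → R3 = mem[200] = 49
Final: R3 = 49

49


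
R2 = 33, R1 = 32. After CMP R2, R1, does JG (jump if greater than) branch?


Trace:
  R2 = 33, R1 = 32
  CMP R2, R1  → compares 33 vs 32
  JG checks: is 33 greater than 32?
  33 > 32, so condition is true
Branch taken: Yes

Yes


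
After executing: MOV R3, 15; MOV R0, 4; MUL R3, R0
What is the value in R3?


Register state trace:
  MOV R3, 15  → R3 = 15
  MOV R0, 4  → R0 = 4
  MUL R3, R0  → R3 = 15 * 4 = 60
Final: R3 = 60

60


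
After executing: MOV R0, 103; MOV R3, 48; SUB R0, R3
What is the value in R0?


Register state trace:
  MOV R0, 103  → R0 = 103
  MOV R3, 48  → R3 = 48
  SUB R0, R3  → R0 = 103 - 48 = 55
Final: R0 = 55

55


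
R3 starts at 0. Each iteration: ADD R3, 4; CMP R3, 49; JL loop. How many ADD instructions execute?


Loop trace (R3 starts at 0, target 49, step 4):
  ADD #1: R3 = 0 + 4 = 4  → 4 < 49, loop
  ADD #2: R3 = 4 + 4 = 8  → 8 < 49, loop
  ADD #3: R3 = 8 + 4 = 12  → 12 < 49, loop
  ADD #4: R3 = 12 + 4 = 16  → 16 < 49, loop
  ADD #5: R3 = 16 + 4 = 20  → 20 < 49, loop
  ADD #6: R3 = 20 + 4 = 24  → 24 < 49, loop
  ADD #7: R3 = 24 + 4 = 28  → 28 < 49, loop
  ADD #8: R3 = 28 + 4 = 32  → 32 < 49, loop
  ADD #9: R3 = 32 + 4 = 36  → 36 < 49, loop
  ADD #10: R3 = 36 + 4 = 40  → 40 < 49, loop
  ADD #11: R3 = 40 + 4 = 44  → 44 < 49, loop
  ADD #12: R3 = 44 + 4 = 48  → 48 < 49, loop
  ADD #13: R3 = 48 + 4 = 52  → 52 >= 49, exit
Total ADD instructions: 13

13


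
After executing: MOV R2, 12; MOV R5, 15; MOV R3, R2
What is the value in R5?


Register state trace:
  MOV R2, 12  → R2 = 12
  MOV R5, 15  → R5 = 15
  MOV R3, R2  → R3 = 12
Final: R5 = 15

15


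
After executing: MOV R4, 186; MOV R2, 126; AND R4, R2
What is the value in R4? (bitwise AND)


Register state trace:
  MOV R4, 186  → R4 = 186 (0b10111010)
  MOV R2, 126  → R2 = 126 (0b01111110)
  AND R4, R2  → R4 = 186 AND 126 = 58 (0b00111010)
Final: R4 = 58

58


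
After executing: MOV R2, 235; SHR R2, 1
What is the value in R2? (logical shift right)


Register state trace:
  MOV R2, 235  → R2 = 235
  SHR R2, 1  → R2 = 235 >> 1 = 235 // 2^1 = 117
Final: R2 = 117

117


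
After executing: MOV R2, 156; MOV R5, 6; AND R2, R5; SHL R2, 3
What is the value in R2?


Register state trace:
  MOV R2, 156  → R2 = 156 (0b10011100)
  MOV R5, 6  → R5 = 6 (0b00000110)
  AND R2, R5  → R2 = 156 AND 6 = 4 (0b00000100)
  SHL R2, 3  → R2 = 4 << 3 = 32
Final: R2 = 32

32


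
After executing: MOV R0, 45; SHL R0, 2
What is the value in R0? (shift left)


Register state trace:
  MOV R0, 45  → R0 = 45
  SHL R0, 2  → R0 = 45 << 2 = 45 * 2^2 = 180
Final: R0 = 180

180


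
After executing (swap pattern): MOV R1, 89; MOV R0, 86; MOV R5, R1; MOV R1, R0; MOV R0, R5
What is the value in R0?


Register state trace (swap pattern):
  MOV R1, 89  → R1 = 89
  MOV R0, 86  → R0 = 86
  MOV R5, R1  → R5 = 89  (save R1)
  MOV R1, R0  → R1 = 86  (R1 gets R0's value)
  MOV R0, R5  → R0 = 89  (R0 gets saved value)
Final: R0 = 89

89


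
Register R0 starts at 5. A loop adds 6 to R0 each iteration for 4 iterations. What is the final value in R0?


Starting value: R0 = 5
  Iter 1: R0 = 5 + 6 = 11
  Iter 2: R0 = 11 + 6 = 17
  Iter 3: R0 = 17 + 6 = 23
  Iter 4: R0 = 23 + 6 = 29
Final: R0 = 29

29


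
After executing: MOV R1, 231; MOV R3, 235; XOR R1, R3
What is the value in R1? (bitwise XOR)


Register state trace:
  MOV R1, 231  → R1 = 231 (0b11100111)
  MOV R3, 235  → R3 = 235 (0b11101011)
  XOR R1, R3  → R1 = 231 XOR 235 = 12 (0b00001100)
Final: R1 = 12

12


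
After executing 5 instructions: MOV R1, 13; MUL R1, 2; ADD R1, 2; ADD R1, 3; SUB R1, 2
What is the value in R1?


Register state trace:
  MOV R1, 13  → R1 = 13
  MUL R1, 2  → R1 = 13 * 2 = 26
  ADD R1, 2  → R1 = 26 + 2 = 28
  ADD R1, 3  → R1 = 28 + 3 = 31
  SUB R1, 2  → R1 = 31 - 2 = 29
Final: R1 = 29

29


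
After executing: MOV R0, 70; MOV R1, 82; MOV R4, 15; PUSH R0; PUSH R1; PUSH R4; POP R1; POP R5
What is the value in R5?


Stack trace (top is rightmost):
  MOV R0, 70  → R0 = 70
  MOV R1, 82  → R1 = 82
  MOV R4, 15  → R4 = 15
  PUSH R0  → stack: [70]
  PUSH R1  → stack: [70, 82]
  PUSH R4  → stack: [70, 82, 15]
  POP R1  → R1 = 15, stack: [70, 82]
  POP R5  → R5 = 82, stack: [70]
Final: R5 = 82

82


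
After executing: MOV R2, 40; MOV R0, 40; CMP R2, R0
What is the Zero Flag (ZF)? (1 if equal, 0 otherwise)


Register state trace:
  MOV R2, 40  → R2 = 40
  MOV R0, 40  → R0 = 40
  CMP R2, R0  → computes 40 - 40 = 0
  Result is zero, so values are equal
ZF = 1

1


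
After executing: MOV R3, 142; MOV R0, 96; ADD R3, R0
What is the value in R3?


Register state trace:
  MOV R3, 142  → R3 = 142
  MOV R0, 96  → R0 = 96
  ADD R3, R0  → R3 = 142 + 96 = 238
Final: R3 = 238

238


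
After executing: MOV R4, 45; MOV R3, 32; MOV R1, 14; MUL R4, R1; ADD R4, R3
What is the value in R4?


Register state trace:
  MOV R4, 45  → R4 = 45
  MOV R3, 32  → R3 = 32
  MOV R1, 14  → R1 = 14
  MUL R4, R1  → R4 = 45 * 14 = 630
  ADD R4, R3  → R4 = 630 + 32 = 662
Final: R4 = 662

662


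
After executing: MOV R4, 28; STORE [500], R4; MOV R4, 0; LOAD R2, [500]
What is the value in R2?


Register and memory trace:
  MOV R4, 28  → R4 = 28
  STORE [500], R4  → mem[500] = 28
  MOV R4, 0  → R4 = 0
  LOAD R2, [500]  → R2 = mem[500] = 28
Final: R2 = 28

28


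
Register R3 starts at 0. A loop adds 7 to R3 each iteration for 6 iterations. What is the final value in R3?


Starting value: R3 = 0
  Iter 1: R3 = 0 + 7 = 7
  Iter 2: R3 = 7 + 7 = 14
  Iter 3: R3 = 14 + 7 = 21
  Iter 4: R3 = 21 + 7 = 28
  Iter 5: R3 = 28 + 7 = 35
  Iter 6: R3 = 35 + 7 = 42
Final: R3 = 42

42


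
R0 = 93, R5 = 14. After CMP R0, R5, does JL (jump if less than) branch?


Trace:
  R0 = 93, R5 = 14
  CMP R0, R5  → compares 93 vs 14
  JL checks: is 93 less than 14?
  93 > 14, so condition is false
Branch taken: No

No


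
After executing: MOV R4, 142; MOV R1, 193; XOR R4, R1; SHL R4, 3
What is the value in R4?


Register state trace:
  MOV R4, 142  → R4 = 142 (0b10001110)
  MOV R1, 193  → R1 = 193 (0b11000001)
  XOR R4, R1  → R4 = 142 XOR 193 = 79 (0b01001111)
  SHL R4, 3  → R4 = 79 << 3 = 632
Final: R4 = 632

632


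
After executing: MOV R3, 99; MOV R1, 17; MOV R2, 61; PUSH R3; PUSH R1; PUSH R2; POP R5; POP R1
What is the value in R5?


Stack trace (top is rightmost):
  MOV R3, 99  → R3 = 99
  MOV R1, 17  → R1 = 17
  MOV R2, 61  → R2 = 61
  PUSH R3  → stack: [99]
  PUSH R1  → stack: [99, 17]
  PUSH R2  → stack: [99, 17, 61]
  POP R5  → R5 = 61, stack: [99, 17]
  POP R1  → R1 = 17, stack: [99]
Final: R5 = 61

61


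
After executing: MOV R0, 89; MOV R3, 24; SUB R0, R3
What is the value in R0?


Register state trace:
  MOV R0, 89  → R0 = 89
  MOV R3, 24  → R3 = 24
  SUB R0, R3  → R0 = 89 - 24 = 65
Final: R0 = 65

65


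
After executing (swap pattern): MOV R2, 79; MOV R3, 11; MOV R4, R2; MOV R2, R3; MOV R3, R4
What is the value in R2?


Register state trace (swap pattern):
  MOV R2, 79  → R2 = 79
  MOV R3, 11  → R3 = 11
  MOV R4, R2  → R4 = 79  (save R2)
  MOV R2, R3  → R2 = 11  (R2 gets R3's value)
  MOV R3, R4  → R3 = 79  (R3 gets saved value)
Final: R2 = 11

11


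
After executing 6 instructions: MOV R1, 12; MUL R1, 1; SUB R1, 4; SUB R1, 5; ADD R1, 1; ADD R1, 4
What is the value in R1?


Register state trace:
  MOV R1, 12  → R1 = 12
  MUL R1, 1  → R1 = 12 * 1 = 12
  SUB R1, 4  → R1 = 12 - 4 = 8
  SUB R1, 5  → R1 = 8 - 5 = 3
  ADD R1, 1  → R1 = 3 + 1 = 4
  ADD R1, 4  → R1 = 4 + 4 = 8
Final: R1 = 8

8


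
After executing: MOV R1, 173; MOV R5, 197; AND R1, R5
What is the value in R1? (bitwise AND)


Register state trace:
  MOV R1, 173  → R1 = 173 (0b10101101)
  MOV R5, 197  → R5 = 197 (0b11000101)
  AND R1, R5  → R1 = 173 AND 197 = 133 (0b10000101)
Final: R1 = 133

133


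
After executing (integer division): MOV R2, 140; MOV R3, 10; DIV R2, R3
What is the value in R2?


Register state trace:
  MOV R2, 140  → R2 = 140
  MOV R3, 10  → R3 = 10
  DIV R2, R3  → R2 = 140 // 10 = 14
Final: R2 = 14

14


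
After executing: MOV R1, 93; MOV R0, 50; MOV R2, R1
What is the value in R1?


Register state trace:
  MOV R1, 93  → R1 = 93
  MOV R0, 50  → R0 = 50
  MOV R2, R1  → R2 = 93
Final: R1 = 93

93


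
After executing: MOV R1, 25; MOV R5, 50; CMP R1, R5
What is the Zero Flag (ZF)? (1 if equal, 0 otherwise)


Register state trace:
  MOV R1, 25  → R1 = 25
  MOV R5, 50  → R5 = 50
  CMP R1, R5  → computes 25 - 50 = -25
  Result is nonzero, so values are not equal
ZF = 0

0


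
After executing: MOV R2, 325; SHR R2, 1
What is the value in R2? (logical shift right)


Register state trace:
  MOV R2, 325  → R2 = 325
  SHR R2, 1  → R2 = 325 >> 1 = 325 // 2^1 = 162
Final: R2 = 162

162


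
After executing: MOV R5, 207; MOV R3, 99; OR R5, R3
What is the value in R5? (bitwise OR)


Register state trace:
  MOV R5, 207  → R5 = 207 (0b11001111)
  MOV R3, 99  → R3 = 99 (0b01100011)
  OR R5, R3   → R5 = 207 OR 99 = 239 (0b11101111)
Final: R5 = 239

239


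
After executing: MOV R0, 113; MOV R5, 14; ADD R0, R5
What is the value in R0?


Register state trace:
  MOV R0, 113  → R0 = 113
  MOV R5, 14  → R5 = 14
  ADD R0, R5  → R0 = 113 + 14 = 127
Final: R0 = 127

127


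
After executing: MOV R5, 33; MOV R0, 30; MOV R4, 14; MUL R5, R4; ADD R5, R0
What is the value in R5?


Register state trace:
  MOV R5, 33  → R5 = 33
  MOV R0, 30  → R0 = 30
  MOV R4, 14  → R4 = 14
  MUL R5, R4  → R5 = 33 * 14 = 462
  ADD R5, R0  → R5 = 462 + 30 = 492
Final: R5 = 492

492


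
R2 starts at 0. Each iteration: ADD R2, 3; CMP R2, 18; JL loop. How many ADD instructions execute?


Loop trace (R2 starts at 0, target 18, step 3):
  ADD #1: R2 = 0 + 3 = 3  → 3 < 18, loop
  ADD #2: R2 = 3 + 3 = 6  → 6 < 18, loop
  ADD #3: R2 = 6 + 3 = 9  → 9 < 18, loop
  ADD #4: R2 = 9 + 3 = 12  → 12 < 18, loop
  ADD #5: R2 = 12 + 3 = 15  → 15 < 18, loop
  ADD #6: R2 = 15 + 3 = 18  → 18 >= 18, exit
Total ADD instructions: 6

6


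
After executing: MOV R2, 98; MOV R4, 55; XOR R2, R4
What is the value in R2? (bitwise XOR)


Register state trace:
  MOV R2, 98  → R2 = 98 (0b01100010)
  MOV R4, 55  → R4 = 55 (0b00110111)
  XOR R2, R4  → R2 = 98 XOR 55 = 85 (0b01010101)
Final: R2 = 85

85


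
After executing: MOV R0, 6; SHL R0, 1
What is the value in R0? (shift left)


Register state trace:
  MOV R0, 6  → R0 = 6
  SHL R0, 1  → R0 = 6 << 1 = 6 * 2^1 = 12
Final: R0 = 12

12


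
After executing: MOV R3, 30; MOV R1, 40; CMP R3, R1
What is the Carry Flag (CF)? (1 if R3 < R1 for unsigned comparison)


Register state trace:
  MOV R3, 30  → R3 = 30
  MOV R1, 40  → R1 = 40
  CMP R3, R1  → unsigned 30 - 40: borrow occurs
  30 < 40, so CF = 1
CF = 1

1


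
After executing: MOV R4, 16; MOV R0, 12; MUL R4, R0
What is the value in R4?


Register state trace:
  MOV R4, 16  → R4 = 16
  MOV R0, 12  → R0 = 12
  MUL R4, R0  → R4 = 16 * 12 = 192
Final: R4 = 192

192


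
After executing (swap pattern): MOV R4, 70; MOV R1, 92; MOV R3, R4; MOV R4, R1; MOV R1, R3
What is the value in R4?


Register state trace (swap pattern):
  MOV R4, 70  → R4 = 70
  MOV R1, 92  → R1 = 92
  MOV R3, R4  → R3 = 70  (save R4)
  MOV R4, R1  → R4 = 92  (R4 gets R1's value)
  MOV R1, R3  → R1 = 70  (R1 gets saved value)
Final: R4 = 92

92


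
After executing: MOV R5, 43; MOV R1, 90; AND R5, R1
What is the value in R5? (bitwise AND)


Register state trace:
  MOV R5, 43  → R5 = 43 (0b00101011)
  MOV R1, 90  → R1 = 90 (0b01011010)
  AND R5, R1  → R5 = 43 AND 90 = 10 (0b00001010)
Final: R5 = 10

10


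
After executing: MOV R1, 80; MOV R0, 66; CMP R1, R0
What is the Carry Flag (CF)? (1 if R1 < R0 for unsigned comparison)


Register state trace:
  MOV R1, 80  → R1 = 80
  MOV R0, 66  → R0 = 66
  CMP R1, R0  → unsigned 80 - 66: no borrow
  80 >= 66, so CF = 0
CF = 0

0


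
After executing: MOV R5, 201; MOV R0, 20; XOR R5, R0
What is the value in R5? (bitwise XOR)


Register state trace:
  MOV R5, 201  → R5 = 201 (0b11001001)
  MOV R0, 20  → R0 = 20 (0b00010100)
  XOR R5, R0  → R5 = 201 XOR 20 = 221 (0b11011101)
Final: R5 = 221

221


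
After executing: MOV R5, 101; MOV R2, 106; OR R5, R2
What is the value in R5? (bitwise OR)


Register state trace:
  MOV R5, 101  → R5 = 101 (0b01100101)
  MOV R2, 106  → R2 = 106 (0b01101010)
  OR R5, R2   → R5 = 101 OR 106 = 111 (0b01101111)
Final: R5 = 111

111


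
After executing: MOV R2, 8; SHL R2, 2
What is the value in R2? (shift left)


Register state trace:
  MOV R2, 8  → R2 = 8
  SHL R2, 2  → R2 = 8 << 2 = 8 * 2^2 = 32
Final: R2 = 32

32


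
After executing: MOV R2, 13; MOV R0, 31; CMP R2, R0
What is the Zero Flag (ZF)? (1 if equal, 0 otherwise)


Register state trace:
  MOV R2, 13  → R2 = 13
  MOV R0, 31  → R0 = 31
  CMP R2, R0  → computes 13 - 31 = -18
  Result is nonzero, so values are not equal
ZF = 0

0


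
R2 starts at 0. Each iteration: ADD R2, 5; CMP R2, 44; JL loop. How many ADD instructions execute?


Loop trace (R2 starts at 0, target 44, step 5):
  ADD #1: R2 = 0 + 5 = 5  → 5 < 44, loop
  ADD #2: R2 = 5 + 5 = 10  → 10 < 44, loop
  ADD #3: R2 = 10 + 5 = 15  → 15 < 44, loop
  ADD #4: R2 = 15 + 5 = 20  → 20 < 44, loop
  ADD #5: R2 = 20 + 5 = 25  → 25 < 44, loop
  ADD #6: R2 = 25 + 5 = 30  → 30 < 44, loop
  ADD #7: R2 = 30 + 5 = 35  → 35 < 44, loop
  ADD #8: R2 = 35 + 5 = 40  → 40 < 44, loop
  ADD #9: R2 = 40 + 5 = 45  → 45 >= 44, exit
Total ADD instructions: 9

9
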